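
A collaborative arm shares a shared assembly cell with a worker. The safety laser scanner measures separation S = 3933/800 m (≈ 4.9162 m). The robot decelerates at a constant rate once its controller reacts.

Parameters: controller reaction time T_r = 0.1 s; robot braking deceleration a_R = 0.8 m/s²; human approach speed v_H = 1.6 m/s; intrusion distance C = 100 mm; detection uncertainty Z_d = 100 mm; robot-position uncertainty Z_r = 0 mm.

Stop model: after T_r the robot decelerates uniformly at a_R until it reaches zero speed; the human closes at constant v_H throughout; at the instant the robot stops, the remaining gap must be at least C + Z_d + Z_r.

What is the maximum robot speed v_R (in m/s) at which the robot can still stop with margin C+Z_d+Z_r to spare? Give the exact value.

v_R_max = 3/2 m/s = 1.5000 m/s

collect terms ⇒ (5/8)·v_R² + (21/10)·v_R + (-729/160) = 0
  disc = (21/10)² − 4·(5/8)·(-729/160) = 25281/1600 ; √disc = 159/40
  v_R = (−(21/10) + 159/40) / (2·(5/8)) = 3/2 m/s
check:
T_s = v_R/a_R = (3/2)/(4/5) = 1.8750 s
reaction-phase robot travel = 1.5000·0.1000 = 0.1500 m
robot under decel: 1.5000²/(2·0.8000) = 1.4062 m
human closes 1.6000·1.9750 = 3.1600 m
C+Z_d+Z_r = 0.1000+0.1000+0.0000 = 0.2000 m
sum ≈ 0.1500+1.4062+3.1600+0.2000 ≈ 4.9162 m = S ✓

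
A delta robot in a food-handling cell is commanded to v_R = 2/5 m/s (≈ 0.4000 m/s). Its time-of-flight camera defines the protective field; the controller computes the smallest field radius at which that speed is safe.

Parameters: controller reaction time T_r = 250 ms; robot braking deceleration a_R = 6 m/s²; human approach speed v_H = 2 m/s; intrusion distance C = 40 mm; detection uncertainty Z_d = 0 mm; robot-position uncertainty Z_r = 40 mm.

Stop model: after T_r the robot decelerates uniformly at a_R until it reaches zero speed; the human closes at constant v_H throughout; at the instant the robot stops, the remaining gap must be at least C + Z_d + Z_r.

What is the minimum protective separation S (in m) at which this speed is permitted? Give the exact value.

braking lasts T_s = (2/5)/6 = 0.0667 s
robot in T_r: 0.4000·0.2500 = 0.1000 m
robot covers 0.4000·0.0667 − ½·6.0000·0.0667² = 0.0133 m while stopping
person approaches 2.0000·(0.2500+0.0667) = 0.6333 m
C+Z_d+Z_r = 0.0400+0.0000+0.0400 = 0.0800 m
S_min ≈ 0.1000+0.0133+0.6333+0.0800  ⇒  S_min = 62/75 m

S_min = 62/75 m = 0.8267 m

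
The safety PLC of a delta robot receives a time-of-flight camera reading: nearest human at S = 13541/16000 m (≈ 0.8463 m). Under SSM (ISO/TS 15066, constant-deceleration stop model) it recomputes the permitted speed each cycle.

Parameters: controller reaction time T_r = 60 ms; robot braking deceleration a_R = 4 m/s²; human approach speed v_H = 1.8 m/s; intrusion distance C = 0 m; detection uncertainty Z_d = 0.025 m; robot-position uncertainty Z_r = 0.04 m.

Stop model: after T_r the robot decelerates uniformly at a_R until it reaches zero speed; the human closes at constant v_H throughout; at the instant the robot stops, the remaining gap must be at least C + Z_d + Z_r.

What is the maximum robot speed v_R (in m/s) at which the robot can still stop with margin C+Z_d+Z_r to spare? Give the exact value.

v_R_max = 21/20 m/s = 1.0500 m/s

collect terms ⇒ (1/8)·v_R² + (51/100)·v_R + (-10773/16000) = 0
  disc = (51/100)² − 4·(1/8)·(-10773/16000) = 95481/160000 ; √disc = 309/400
  v_R = (−(51/100) + 309/400) / (2·(1/8)) = 21/20 m/s
check:
stop time T_s = (21/20)/4 = 0.2625 s
robot covers v_R·T_r = 1.0500·0.0600 = 0.0630 m before braking
robot under decel: 1.0500²/(2·4.0000) = 0.1378 m
person approaches 1.8000·(0.0600+0.2625) = 0.5805 m
C+Z_d+Z_r = 0.0000+0.0250+0.0400 = 0.0650 m
sum ≈ 0.0630+0.1378+0.5805+0.0650 ≈ 0.8463 m = S ✓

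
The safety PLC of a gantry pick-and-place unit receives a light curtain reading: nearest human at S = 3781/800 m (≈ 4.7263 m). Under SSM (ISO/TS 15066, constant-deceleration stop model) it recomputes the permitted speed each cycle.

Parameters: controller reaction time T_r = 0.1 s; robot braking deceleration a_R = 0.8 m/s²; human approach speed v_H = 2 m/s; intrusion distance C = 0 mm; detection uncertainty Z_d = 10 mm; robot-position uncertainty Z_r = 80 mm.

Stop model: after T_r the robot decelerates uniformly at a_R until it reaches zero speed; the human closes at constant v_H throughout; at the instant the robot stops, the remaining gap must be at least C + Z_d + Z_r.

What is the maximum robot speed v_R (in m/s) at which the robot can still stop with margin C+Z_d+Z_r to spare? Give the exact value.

v_R_max = 13/10 m/s = 1.3000 m/s

collect terms ⇒ (5/8)·v_R² + (13/5)·v_R + (-3549/800) = 0
  disc = (13/5)² − 4·(5/8)·(-3549/800) = 28561/1600 ; √disc = 169/40
  v_R = (−(13/5) + 169/40) / (2·(5/8)) = 13/10 m/s
check:
braking lasts T_s = (13/10)/(4/5) = 1.6250 s
robot covers v_R·T_r = 1.3000·0.1000 = 0.1300 m before braking
robot covers 1.3000·1.6250 − ½·0.8000·1.6250² = 1.0562 m while stopping
human closes 2.0000·1.7250 = 3.4500 m
C+Z_d+Z_r = 0.0000+0.0100+0.0800 = 0.0900 m
sum ≈ 0.1300+1.0562+3.4500+0.0900 ≈ 4.7263 m = S ✓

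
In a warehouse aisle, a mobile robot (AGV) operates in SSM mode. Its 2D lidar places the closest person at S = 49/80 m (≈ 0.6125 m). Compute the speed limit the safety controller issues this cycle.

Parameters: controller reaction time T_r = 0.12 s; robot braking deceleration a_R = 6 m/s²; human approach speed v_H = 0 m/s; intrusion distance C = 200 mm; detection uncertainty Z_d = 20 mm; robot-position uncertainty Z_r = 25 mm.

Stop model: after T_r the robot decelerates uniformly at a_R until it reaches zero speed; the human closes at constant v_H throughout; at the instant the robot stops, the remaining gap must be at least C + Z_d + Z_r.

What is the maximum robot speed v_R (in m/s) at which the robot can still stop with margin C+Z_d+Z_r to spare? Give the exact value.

quadratic (1/12)·v² + (3/25)·v + (-147/400) = 0
  disc = (3/25)² − 4·(1/12)·(-147/400) = 1369/10000 ; √disc = 37/100
  v_R = (−(3/25) + 37/100) / (2·(1/12)) = 3/2 m/s
check:
braking lasts T_s = (3/2)/6 = 0.2500 s
robot covers v_R·T_r = 1.5000·0.1200 = 0.1800 m before braking
robot covers 1.5000·0.2500 − ½·6.0000·0.2500² = 0.1875 m while stopping
human over T_r+T_s: 0.0000·(0.1200+0.2500) = 0.0000 m
residual clearance needed = 0.2000+0.0200+0.0250 = 0.2450 m
sum ≈ 0.1800+0.1875+0.0000+0.2450 ≈ 0.6125 m = S ✓

v_R_max = 3/2 m/s = 1.5000 m/s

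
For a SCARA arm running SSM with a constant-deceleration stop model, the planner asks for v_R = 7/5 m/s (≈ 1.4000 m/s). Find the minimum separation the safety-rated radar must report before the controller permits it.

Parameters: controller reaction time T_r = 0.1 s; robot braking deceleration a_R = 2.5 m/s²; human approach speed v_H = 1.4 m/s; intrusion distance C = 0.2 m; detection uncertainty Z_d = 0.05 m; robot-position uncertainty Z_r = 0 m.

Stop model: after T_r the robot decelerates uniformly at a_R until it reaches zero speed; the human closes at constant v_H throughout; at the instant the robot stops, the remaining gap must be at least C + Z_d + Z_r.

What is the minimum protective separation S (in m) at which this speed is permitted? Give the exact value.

braking lasts T_s = (7/5)/(5/2) = 0.5600 s
reaction-phase robot travel = 1.4000·0.1000 = 0.1400 m
robot covers 1.4000·0.5600 − ½·2.5000·0.5600² = 0.3920 m while stopping
human over T_r+T_s: 1.4000·(0.1000+0.5600) = 0.9240 m
C+Z_d+Z_r = 0.2000+0.0500+0.0000 = 0.2500 m
S_min ≈ 0.1400+0.3920+0.9240+0.2500  ⇒  S_min = 853/500 m

S_min = 853/500 m = 1.7060 m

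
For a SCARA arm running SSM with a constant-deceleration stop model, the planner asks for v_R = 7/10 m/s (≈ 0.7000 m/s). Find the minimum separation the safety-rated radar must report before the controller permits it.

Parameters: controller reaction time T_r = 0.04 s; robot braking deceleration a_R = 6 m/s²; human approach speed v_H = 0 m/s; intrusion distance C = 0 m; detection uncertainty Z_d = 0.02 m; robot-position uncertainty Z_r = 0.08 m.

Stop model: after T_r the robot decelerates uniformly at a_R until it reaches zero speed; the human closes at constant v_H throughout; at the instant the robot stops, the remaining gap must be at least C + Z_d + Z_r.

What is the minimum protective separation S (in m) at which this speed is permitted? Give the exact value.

S_min = 1013/6000 m = 0.1688 m

T_s = v_R/a_R = (7/10)/6 = 0.1167 s
robot covers v_R·T_r = 0.7000·0.0400 = 0.0280 m before braking
braking distance = 0.7000²/(2·6.0000) = 0.0408 m
person approaches 0.0000·(0.0400+0.1167) = 0.0000 m
residual clearance needed = 0.0000+0.0200+0.0800 = 0.1000 m
S_min ≈ 0.0280+0.0408+0.0000+0.1000  ⇒  S_min = 1013/6000 m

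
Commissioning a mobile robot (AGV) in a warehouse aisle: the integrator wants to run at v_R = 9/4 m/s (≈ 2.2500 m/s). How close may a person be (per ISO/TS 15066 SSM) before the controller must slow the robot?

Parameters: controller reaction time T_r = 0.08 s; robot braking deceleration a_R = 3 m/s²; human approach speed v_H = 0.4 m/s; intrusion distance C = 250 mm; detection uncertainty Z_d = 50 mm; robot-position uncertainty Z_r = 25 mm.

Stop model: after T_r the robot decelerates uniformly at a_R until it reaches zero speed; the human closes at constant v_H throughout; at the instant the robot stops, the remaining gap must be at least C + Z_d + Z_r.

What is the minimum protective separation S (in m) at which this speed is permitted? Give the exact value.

braking lasts T_s = (9/4)/3 = 0.7500 s
robot covers v_R·T_r = 2.2500·0.0800 = 0.1800 m before braking
robot covers 2.2500·0.7500 − ½·3.0000·0.7500² = 0.8438 m while stopping
human closes 0.4000·0.8300 = 0.3320 m
residual clearance needed = 0.2500+0.0500+0.0250 = 0.3250 m
S_min ≈ 0.1800+0.8438+0.3320+0.3250  ⇒  S_min = 6723/4000 m

S_min = 6723/4000 m = 1.6807 m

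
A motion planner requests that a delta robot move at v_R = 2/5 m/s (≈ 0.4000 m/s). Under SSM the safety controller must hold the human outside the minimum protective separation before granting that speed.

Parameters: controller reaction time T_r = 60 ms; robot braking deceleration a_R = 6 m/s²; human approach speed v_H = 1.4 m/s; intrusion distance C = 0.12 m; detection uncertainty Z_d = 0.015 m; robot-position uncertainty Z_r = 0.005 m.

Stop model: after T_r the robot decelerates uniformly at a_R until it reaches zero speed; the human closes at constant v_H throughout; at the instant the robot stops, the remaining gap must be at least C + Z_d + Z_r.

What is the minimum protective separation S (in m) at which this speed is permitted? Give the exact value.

braking lasts T_s = (2/5)/6 = 0.0667 s
reaction-phase robot travel = 0.4000·0.0600 = 0.0240 m
braking distance = 0.4000²/(2·6.0000) = 0.0133 m
human over T_r+T_s: 1.4000·(0.0600+0.0667) = 0.1773 m
residual clearance needed = 0.1200+0.0150+0.0050 = 0.1400 m
S_min ≈ 0.0240+0.0133+0.1773+0.1400  ⇒  S_min = 133/375 m

S_min = 133/375 m = 0.3547 m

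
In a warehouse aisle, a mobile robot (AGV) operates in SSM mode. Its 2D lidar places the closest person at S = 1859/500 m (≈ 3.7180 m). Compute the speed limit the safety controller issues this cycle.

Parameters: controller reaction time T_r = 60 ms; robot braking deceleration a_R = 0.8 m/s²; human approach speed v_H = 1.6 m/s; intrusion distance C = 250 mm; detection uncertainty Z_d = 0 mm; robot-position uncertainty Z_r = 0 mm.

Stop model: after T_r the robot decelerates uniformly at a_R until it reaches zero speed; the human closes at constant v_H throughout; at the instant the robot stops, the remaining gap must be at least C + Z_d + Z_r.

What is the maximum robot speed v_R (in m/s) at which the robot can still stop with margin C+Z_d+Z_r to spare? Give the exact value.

v_R_max = 6/5 m/s = 1.2000 m/s

collect terms ⇒ (5/8)·v_R² + (103/50)·v_R + (-843/250) = 0
  disc = (103/50)² − 4·(5/8)·(-843/250) = 7921/625 ; √disc = 89/25
  v_R = (−(103/50) + 89/25) / (2·(5/8)) = 6/5 m/s
check:
T_s = v_R/a_R = (6/5)/(4/5) = 1.5000 s
reaction-phase robot travel = 1.2000·0.0600 = 0.0720 m
robot under decel: 1.2000²/(2·0.8000) = 0.9000 m
person approaches 1.6000·(0.0600+1.5000) = 2.4960 m
residual clearance needed = 0.2500+0.0000+0.0000 = 0.2500 m
sum ≈ 0.0720+0.9000+2.4960+0.2500 ≈ 3.7180 m = S ✓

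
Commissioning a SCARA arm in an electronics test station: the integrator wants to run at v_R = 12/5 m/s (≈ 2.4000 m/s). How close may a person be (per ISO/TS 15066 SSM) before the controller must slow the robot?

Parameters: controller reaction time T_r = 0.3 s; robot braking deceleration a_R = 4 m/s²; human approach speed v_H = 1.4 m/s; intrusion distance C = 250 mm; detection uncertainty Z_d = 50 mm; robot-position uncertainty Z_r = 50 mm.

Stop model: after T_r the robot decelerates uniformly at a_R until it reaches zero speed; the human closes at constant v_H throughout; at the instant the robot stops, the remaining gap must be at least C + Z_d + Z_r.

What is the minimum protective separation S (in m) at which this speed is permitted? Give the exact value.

T_s = v_R/a_R = (12/5)/4 = 0.6000 s
reaction-phase robot travel = 2.4000·0.3000 = 0.7200 m
robot covers 2.4000·0.6000 − ½·4.0000·0.6000² = 0.7200 m while stopping
human closes 1.4000·0.9000 = 1.2600 m
C+Z_d+Z_r = 0.2500+0.0500+0.0500 = 0.3500 m
S_min ≈ 0.7200+0.7200+1.2600+0.3500  ⇒  S_min = 61/20 m

S_min = 61/20 m = 3.0500 m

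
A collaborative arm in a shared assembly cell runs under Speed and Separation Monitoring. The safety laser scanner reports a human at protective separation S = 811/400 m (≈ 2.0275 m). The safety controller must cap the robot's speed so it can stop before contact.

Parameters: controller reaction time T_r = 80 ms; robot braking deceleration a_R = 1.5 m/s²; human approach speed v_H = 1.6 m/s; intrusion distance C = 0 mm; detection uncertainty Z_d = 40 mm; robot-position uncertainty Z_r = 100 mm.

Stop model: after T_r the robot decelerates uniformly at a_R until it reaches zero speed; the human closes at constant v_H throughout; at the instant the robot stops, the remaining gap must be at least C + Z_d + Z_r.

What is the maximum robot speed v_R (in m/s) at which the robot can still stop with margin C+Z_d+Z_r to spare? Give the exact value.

v_R_max = 23/20 m/s = 1.1500 m/s

at the boundary: (1/3)·v² + (86/75)·v + (-3519/2000) = 0
  disc = (86/75)² − 4·(1/3)·(-3519/2000) = 82369/22500 ; √disc = 287/150
  v_R = (−(86/75) + 287/150) / (2·(1/3)) = 23/20 m/s
check:
T_s = v_R/a_R = (23/20)/(3/2) = 0.7667 s
robot covers v_R·T_r = 1.1500·0.0800 = 0.0920 m before braking
robot under decel: 1.1500²/(2·1.5000) = 0.4408 m
person approaches 1.6000·(0.0800+0.7667) = 1.3547 m
C+Z_d+Z_r = 0.0000+0.0400+0.1000 = 0.1400 m
sum ≈ 0.0920+0.4408+1.3547+0.1400 ≈ 2.0275 m = S ✓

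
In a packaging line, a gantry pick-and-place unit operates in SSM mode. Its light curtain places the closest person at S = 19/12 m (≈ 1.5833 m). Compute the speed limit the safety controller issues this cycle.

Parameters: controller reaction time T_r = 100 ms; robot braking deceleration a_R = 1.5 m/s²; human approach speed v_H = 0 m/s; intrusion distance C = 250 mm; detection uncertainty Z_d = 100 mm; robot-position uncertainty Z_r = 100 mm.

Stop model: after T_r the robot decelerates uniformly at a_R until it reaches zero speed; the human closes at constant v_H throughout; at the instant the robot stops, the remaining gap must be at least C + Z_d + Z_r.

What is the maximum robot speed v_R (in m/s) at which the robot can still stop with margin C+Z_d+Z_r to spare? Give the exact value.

at the boundary: (1/3)·v² + (1/10)·v + (-17/15) = 0
  disc = (1/10)² − 4·(1/3)·(-17/15) = 1369/900 ; √disc = 37/30
  v_R = (−(1/10) + 37/30) / (2·(1/3)) = 17/10 m/s
check:
T_s = v_R/a_R = (17/10)/(3/2) = 1.1333 s
robot covers v_R·T_r = 1.7000·0.1000 = 0.1700 m before braking
braking distance = 1.7000²/(2·1.5000) = 0.9633 m
human closes 0.0000·1.2333 = 0.0000 m
residual clearance needed = 0.2500+0.1000+0.1000 = 0.4500 m
sum ≈ 0.1700+0.9633+0.0000+0.4500 ≈ 1.5833 m = S ✓

v_R_max = 17/10 m/s = 1.7000 m/s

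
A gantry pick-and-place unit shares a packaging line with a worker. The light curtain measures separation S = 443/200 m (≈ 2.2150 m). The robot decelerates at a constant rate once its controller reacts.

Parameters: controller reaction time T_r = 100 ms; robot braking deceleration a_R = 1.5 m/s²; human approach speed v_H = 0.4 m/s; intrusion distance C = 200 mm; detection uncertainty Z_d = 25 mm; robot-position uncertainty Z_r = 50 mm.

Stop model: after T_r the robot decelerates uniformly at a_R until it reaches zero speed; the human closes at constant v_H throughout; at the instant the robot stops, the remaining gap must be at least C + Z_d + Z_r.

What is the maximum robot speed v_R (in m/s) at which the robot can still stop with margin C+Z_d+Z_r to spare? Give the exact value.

quadratic (1/3)·v² + (11/30)·v + (-19/10) = 0
  disc = (11/30)² − 4·(1/3)·(-19/10) = 2401/900 ; √disc = 49/30
  v_R = (−(11/30) + 49/30) / (2·(1/3)) = 19/10 m/s
check:
stop time T_s = (19/10)/(3/2) = 1.2667 s
robot in T_r: 1.9000·0.1000 = 0.1900 m
robot under decel: 1.9000²/(2·1.5000) = 1.2033 m
person approaches 0.4000·(0.1000+1.2667) = 0.5467 m
margins: 0.2000+0.0250+0.0500 = 0.2750 m
sum ≈ 0.1900+1.2033+0.5467+0.2750 ≈ 2.2150 m = S ✓

v_R_max = 19/10 m/s = 1.9000 m/s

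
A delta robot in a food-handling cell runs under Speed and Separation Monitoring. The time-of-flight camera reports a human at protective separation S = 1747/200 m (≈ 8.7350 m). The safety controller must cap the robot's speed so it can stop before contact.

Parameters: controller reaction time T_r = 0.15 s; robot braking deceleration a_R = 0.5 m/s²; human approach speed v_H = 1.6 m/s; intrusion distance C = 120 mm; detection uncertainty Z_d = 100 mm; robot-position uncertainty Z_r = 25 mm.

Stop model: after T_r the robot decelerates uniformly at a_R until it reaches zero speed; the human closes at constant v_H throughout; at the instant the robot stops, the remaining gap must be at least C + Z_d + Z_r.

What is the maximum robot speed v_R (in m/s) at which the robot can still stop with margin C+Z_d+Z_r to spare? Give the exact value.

v_R_max = 33/20 m/s = 1.6500 m/s

quadratic (1)·v² + (67/20)·v + (-33/4) = 0
  disc = (67/20)² − 4·(1)·(-33/4) = 17689/400 ; √disc = 133/20
  v_R = (−(67/20) + 133/20) / (2·(1)) = 33/20 m/s
check:
stop time T_s = (33/20)/(1/2) = 3.3000 s
reaction-phase robot travel = 1.6500·0.1500 = 0.2475 m
robot covers 1.6500·3.3000 − ½·0.5000·3.3000² = 2.7225 m while stopping
human over T_r+T_s: 1.6000·(0.1500+3.3000) = 5.5200 m
C+Z_d+Z_r = 0.1200+0.1000+0.0250 = 0.2450 m
sum ≈ 0.2475+2.7225+5.5200+0.2450 ≈ 8.7350 m = S ✓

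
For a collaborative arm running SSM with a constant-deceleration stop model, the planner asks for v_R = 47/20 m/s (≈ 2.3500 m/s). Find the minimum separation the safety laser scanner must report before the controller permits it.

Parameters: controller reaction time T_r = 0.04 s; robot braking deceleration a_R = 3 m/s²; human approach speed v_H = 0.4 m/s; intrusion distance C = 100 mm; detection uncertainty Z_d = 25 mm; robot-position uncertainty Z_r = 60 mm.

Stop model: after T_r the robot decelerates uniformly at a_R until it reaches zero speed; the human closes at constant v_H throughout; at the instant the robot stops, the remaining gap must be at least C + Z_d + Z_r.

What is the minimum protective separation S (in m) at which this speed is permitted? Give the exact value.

S_min = 1223/800 m = 1.5288 m

T_s = v_R/a_R = (47/20)/3 = 0.7833 s
robot in T_r: 2.3500·0.0400 = 0.0940 m
robot under decel: 2.3500²/(2·3.0000) = 0.9204 m
person approaches 0.4000·(0.0400+0.7833) = 0.3293 m
residual clearance needed = 0.1000+0.0250+0.0600 = 0.1850 m
S_min ≈ 0.0940+0.9204+0.3293+0.1850  ⇒  S_min = 1223/800 m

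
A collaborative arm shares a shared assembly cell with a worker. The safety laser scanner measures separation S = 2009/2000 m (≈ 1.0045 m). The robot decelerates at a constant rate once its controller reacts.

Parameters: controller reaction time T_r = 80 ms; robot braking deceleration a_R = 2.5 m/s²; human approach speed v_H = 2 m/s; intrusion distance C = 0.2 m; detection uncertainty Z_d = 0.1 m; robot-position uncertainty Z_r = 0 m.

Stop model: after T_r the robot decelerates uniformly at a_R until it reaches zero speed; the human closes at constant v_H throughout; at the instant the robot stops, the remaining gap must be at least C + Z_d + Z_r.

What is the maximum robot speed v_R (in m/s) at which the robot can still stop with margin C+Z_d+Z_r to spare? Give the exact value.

v_R_max = 11/20 m/s = 0.5500 m/s

at the boundary: (1/5)·v² + (22/25)·v + (-1089/2000) = 0
  disc = (22/25)² − 4·(1/5)·(-1089/2000) = 121/100 ; √disc = 11/10
  v_R = (−(22/25) + 11/10) / (2·(1/5)) = 11/20 m/s
check:
stop time T_s = (11/20)/(5/2) = 0.2200 s
robot covers v_R·T_r = 0.5500·0.0800 = 0.0440 m before braking
robot covers 0.5500·0.2200 − ½·2.5000·0.2200² = 0.0605 m while stopping
human over T_r+T_s: 2.0000·(0.0800+0.2200) = 0.6000 m
margins: 0.2000+0.1000+0.0000 = 0.3000 m
sum ≈ 0.0440+0.0605+0.6000+0.3000 ≈ 1.0045 m = S ✓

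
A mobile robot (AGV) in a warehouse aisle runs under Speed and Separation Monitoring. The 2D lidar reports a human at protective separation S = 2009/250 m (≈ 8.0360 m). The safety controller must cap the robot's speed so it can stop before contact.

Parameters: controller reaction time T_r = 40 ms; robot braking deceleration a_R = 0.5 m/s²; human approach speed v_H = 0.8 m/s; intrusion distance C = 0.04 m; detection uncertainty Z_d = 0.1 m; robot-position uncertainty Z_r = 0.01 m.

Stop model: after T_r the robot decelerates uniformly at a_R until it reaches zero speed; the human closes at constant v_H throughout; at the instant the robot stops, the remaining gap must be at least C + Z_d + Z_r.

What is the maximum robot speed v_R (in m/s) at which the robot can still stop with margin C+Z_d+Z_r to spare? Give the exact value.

v_R_max = 21/10 m/s = 2.1000 m/s

at the boundary: (1)·v² + (41/25)·v + (-3927/500) = 0
  disc = (41/25)² − 4·(1)·(-3927/500) = 21316/625 ; √disc = 146/25
  v_R = (−(41/25) + 146/25) / (2·(1)) = 21/10 m/s
check:
braking lasts T_s = (21/10)/(1/2) = 4.2000 s
robot covers v_R·T_r = 2.1000·0.0400 = 0.0840 m before braking
robot covers 2.1000·4.2000 − ½·0.5000·4.2000² = 4.4100 m while stopping
person approaches 0.8000·(0.0400+4.2000) = 3.3920 m
C+Z_d+Z_r = 0.0400+0.1000+0.0100 = 0.1500 m
sum ≈ 0.0840+4.4100+3.3920+0.1500 ≈ 8.0360 m = S ✓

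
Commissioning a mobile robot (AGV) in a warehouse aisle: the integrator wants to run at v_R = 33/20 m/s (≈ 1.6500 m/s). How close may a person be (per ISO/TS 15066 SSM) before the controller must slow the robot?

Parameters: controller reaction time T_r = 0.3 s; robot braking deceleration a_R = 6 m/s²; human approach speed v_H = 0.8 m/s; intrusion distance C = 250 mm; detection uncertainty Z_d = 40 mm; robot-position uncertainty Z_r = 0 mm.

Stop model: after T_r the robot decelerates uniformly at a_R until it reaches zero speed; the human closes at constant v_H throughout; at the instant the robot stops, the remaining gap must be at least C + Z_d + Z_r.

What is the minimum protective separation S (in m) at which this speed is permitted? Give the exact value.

S_min = 471/320 m = 1.4719 m

stop time T_s = (33/20)/6 = 0.2750 s
robot in T_r: 1.6500·0.3000 = 0.4950 m
braking distance = 1.6500²/(2·6.0000) = 0.2269 m
human over T_r+T_s: 0.8000·(0.3000+0.2750) = 0.4600 m
margins: 0.2500+0.0400+0.0000 = 0.2900 m
S_min ≈ 0.4950+0.2269+0.4600+0.2900  ⇒  S_min = 471/320 m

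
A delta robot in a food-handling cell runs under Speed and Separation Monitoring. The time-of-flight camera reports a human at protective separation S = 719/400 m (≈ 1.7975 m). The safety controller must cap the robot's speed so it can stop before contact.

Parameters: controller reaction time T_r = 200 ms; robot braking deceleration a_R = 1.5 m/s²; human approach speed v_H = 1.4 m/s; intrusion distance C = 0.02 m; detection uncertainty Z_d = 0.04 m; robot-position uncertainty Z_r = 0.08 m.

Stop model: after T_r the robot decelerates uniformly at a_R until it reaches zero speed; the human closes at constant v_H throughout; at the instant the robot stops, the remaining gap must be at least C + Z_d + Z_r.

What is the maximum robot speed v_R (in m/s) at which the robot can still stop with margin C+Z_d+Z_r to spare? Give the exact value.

v_R_max = 19/20 m/s = 0.9500 m/s

quadratic (1/3)·v² + (17/15)·v + (-551/400) = 0
  disc = (17/15)² − 4·(1/3)·(-551/400) = 2809/900 ; √disc = 53/30
  v_R = (−(17/15) + 53/30) / (2·(1/3)) = 19/20 m/s
check:
T_s = v_R/a_R = (19/20)/(3/2) = 0.6333 s
robot in T_r: 0.9500·0.2000 = 0.1900 m
robot covers 0.9500·0.6333 − ½·1.5000·0.6333² = 0.3008 m while stopping
human over T_r+T_s: 1.4000·(0.2000+0.6333) = 1.1667 m
C+Z_d+Z_r = 0.0200+0.0400+0.0800 = 0.1400 m
sum ≈ 0.1900+0.3008+1.1667+0.1400 ≈ 1.7975 m = S ✓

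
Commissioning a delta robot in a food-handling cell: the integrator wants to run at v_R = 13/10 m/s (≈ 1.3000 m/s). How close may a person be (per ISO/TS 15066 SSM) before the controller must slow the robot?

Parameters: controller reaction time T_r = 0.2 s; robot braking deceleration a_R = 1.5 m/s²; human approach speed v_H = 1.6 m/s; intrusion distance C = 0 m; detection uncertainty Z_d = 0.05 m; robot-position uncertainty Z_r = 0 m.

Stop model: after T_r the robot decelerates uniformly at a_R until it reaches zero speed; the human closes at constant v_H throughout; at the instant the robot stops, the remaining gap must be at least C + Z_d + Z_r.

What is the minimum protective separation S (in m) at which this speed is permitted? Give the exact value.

T_s = v_R/a_R = (13/10)/(3/2) = 0.8667 s
robot covers v_R·T_r = 1.3000·0.2000 = 0.2600 m before braking
robot under decel: 1.3000²/(2·1.5000) = 0.5633 m
person approaches 1.6000·(0.2000+0.8667) = 1.7067 m
margins: 0.0000+0.0500+0.0000 = 0.0500 m
S_min ≈ 0.2600+0.5633+1.7067+0.0500  ⇒  S_min = 129/50 m

S_min = 129/50 m = 2.5800 m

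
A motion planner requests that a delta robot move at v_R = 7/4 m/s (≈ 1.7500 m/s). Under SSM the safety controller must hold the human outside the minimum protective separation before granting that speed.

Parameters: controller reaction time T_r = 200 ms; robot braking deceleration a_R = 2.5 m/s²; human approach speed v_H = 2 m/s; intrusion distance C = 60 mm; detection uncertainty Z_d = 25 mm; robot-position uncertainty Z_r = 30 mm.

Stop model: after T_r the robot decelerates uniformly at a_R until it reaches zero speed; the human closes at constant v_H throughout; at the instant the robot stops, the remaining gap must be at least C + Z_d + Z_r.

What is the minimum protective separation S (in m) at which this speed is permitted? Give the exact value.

T_s = v_R/a_R = (7/4)/(5/2) = 0.7000 s
reaction-phase robot travel = 1.7500·0.2000 = 0.3500 m
robot under decel: 1.7500²/(2·2.5000) = 0.6125 m
person approaches 2.0000·(0.2000+0.7000) = 1.8000 m
residual clearance needed = 0.0600+0.0250+0.0300 = 0.1150 m
S_min ≈ 0.3500+0.6125+1.8000+0.1150  ⇒  S_min = 1151/400 m

S_min = 1151/400 m = 2.8775 m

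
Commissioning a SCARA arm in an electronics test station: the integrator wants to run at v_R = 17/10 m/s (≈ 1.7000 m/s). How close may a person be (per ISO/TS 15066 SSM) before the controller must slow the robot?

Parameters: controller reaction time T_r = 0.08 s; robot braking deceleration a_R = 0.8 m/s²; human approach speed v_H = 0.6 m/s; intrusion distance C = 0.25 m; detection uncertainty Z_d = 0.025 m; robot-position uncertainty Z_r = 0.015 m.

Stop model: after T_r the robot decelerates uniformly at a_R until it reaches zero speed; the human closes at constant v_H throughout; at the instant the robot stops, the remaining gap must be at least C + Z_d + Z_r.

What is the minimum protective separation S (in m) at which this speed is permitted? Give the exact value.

S_min = 14221/4000 m = 3.5553 m

stop time T_s = (17/10)/(4/5) = 2.1250 s
robot covers v_R·T_r = 1.7000·0.0800 = 0.1360 m before braking
robot covers 1.7000·2.1250 − ½·0.8000·2.1250² = 1.8062 m while stopping
human over T_r+T_s: 0.6000·(0.0800+2.1250) = 1.3230 m
residual clearance needed = 0.2500+0.0250+0.0150 = 0.2900 m
S_min ≈ 0.1360+1.8062+1.3230+0.2900  ⇒  S_min = 14221/4000 m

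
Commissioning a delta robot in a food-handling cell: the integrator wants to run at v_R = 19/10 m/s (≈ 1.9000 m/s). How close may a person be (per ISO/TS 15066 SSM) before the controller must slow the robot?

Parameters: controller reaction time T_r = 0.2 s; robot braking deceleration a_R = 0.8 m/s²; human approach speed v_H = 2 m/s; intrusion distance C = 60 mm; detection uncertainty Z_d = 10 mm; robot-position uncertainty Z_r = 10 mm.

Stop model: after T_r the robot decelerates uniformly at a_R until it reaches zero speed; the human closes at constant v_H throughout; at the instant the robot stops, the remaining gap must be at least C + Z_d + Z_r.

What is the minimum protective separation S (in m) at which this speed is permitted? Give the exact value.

stop time T_s = (19/10)/(4/5) = 2.3750 s
reaction-phase robot travel = 1.9000·0.2000 = 0.3800 m
robot covers 1.9000·2.3750 − ½·0.8000·2.3750² = 2.2563 m while stopping
person approaches 2.0000·(0.2000+2.3750) = 5.1500 m
C+Z_d+Z_r = 0.0600+0.0100+0.0100 = 0.0800 m
S_min ≈ 0.3800+2.2563+5.1500+0.0800  ⇒  S_min = 6293/800 m

S_min = 6293/800 m = 7.8662 m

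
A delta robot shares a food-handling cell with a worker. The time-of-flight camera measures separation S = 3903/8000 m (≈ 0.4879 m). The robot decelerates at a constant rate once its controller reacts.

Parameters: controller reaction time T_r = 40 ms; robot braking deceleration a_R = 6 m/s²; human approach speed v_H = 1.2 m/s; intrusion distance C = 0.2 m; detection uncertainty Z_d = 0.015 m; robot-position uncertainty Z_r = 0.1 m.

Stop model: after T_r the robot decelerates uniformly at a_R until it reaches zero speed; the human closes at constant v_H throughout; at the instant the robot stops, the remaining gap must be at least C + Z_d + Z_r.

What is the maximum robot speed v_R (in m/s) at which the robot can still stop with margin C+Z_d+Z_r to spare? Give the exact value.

v_R_max = 9/20 m/s = 0.4500 m/s

quadratic (1/12)·v² + (6/25)·v + (-999/8000) = 0
  disc = (6/25)² − 4·(1/12)·(-999/8000) = 3969/40000 ; √disc = 63/200
  v_R = (−(6/25) + 63/200) / (2·(1/12)) = 9/20 m/s
check:
stop time T_s = (9/20)/6 = 0.0750 s
robot covers v_R·T_r = 0.4500·0.0400 = 0.0180 m before braking
robot covers 0.4500·0.0750 − ½·6.0000·0.0750² = 0.0169 m while stopping
person approaches 1.2000·(0.0400+0.0750) = 0.1380 m
C+Z_d+Z_r = 0.2000+0.0150+0.1000 = 0.3150 m
sum ≈ 0.0180+0.0169+0.1380+0.3150 ≈ 0.4879 m = S ✓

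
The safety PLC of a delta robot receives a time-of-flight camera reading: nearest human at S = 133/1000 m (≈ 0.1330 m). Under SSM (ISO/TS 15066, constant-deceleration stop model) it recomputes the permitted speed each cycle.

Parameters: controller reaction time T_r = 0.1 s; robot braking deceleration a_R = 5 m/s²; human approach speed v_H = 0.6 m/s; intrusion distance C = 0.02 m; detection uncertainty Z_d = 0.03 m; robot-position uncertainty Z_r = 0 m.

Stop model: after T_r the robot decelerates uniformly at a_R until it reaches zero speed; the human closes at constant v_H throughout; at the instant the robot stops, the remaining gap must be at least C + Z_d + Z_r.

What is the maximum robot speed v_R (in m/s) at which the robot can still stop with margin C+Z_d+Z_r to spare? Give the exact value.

quadratic (1/10)·v² + (11/50)·v + (-23/1000) = 0
  disc = (11/50)² − 4·(1/10)·(-23/1000) = 36/625 ; √disc = 6/25
  v_R = (−(11/50) + 6/25) / (2·(1/10)) = 1/10 m/s
check:
stop time T_s = (1/10)/5 = 0.0200 s
reaction-phase robot travel = 0.1000·0.1000 = 0.0100 m
robot under decel: 0.1000²/(2·5.0000) = 0.0010 m
human over T_r+T_s: 0.6000·(0.1000+0.0200) = 0.0720 m
C+Z_d+Z_r = 0.0200+0.0300+0.0000 = 0.0500 m
sum ≈ 0.0100+0.0010+0.0720+0.0500 ≈ 0.1330 m = S ✓

v_R_max = 1/10 m/s = 0.1000 m/s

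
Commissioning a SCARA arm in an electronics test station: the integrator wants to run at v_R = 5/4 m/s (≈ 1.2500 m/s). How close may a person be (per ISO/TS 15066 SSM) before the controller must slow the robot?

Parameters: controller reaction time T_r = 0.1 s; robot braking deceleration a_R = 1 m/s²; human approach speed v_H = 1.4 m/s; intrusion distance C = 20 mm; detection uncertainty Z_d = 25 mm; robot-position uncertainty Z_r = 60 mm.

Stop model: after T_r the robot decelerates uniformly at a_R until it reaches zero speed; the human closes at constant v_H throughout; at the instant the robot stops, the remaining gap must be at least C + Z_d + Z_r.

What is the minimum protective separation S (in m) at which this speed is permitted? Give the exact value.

S_min = 2321/800 m = 2.9013 m

stop time T_s = (5/4)/1 = 1.2500 s
robot in T_r: 1.2500·0.1000 = 0.1250 m
robot under decel: 1.2500²/(2·1.0000) = 0.7812 m
human closes 1.4000·1.3500 = 1.8900 m
C+Z_d+Z_r = 0.0200+0.0250+0.0600 = 0.1050 m
S_min ≈ 0.1250+0.7812+1.8900+0.1050  ⇒  S_min = 2321/800 m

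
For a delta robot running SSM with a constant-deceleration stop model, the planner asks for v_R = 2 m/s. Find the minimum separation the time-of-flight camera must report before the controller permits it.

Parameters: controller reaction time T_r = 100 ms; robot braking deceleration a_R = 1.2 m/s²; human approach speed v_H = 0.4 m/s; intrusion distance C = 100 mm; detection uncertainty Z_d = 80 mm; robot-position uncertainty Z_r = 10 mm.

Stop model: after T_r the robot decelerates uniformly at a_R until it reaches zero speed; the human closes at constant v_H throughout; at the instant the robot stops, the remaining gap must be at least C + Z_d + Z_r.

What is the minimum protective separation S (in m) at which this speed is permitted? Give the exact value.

S_min = 829/300 m = 2.7633 m

stop time T_s = 2/(6/5) = 1.6667 s
reaction-phase robot travel = 2.0000·0.1000 = 0.2000 m
robot under decel: 2.0000²/(2·1.2000) = 1.6667 m
human over T_r+T_s: 0.4000·(0.1000+1.6667) = 0.7067 m
residual clearance needed = 0.1000+0.0800+0.0100 = 0.1900 m
S_min ≈ 0.2000+1.6667+0.7067+0.1900  ⇒  S_min = 829/300 m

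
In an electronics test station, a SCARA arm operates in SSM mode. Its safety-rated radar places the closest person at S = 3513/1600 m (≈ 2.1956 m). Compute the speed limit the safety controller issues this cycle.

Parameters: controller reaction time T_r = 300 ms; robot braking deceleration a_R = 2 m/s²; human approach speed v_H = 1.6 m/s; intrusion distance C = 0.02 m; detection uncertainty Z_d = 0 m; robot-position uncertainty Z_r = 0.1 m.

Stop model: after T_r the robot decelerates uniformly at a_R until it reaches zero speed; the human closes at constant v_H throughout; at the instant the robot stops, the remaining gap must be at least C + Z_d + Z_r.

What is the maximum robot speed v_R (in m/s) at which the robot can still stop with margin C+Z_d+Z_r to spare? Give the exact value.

v_R_max = 23/20 m/s = 1.1500 m/s

at the boundary: (1/4)·v² + (11/10)·v + (-2553/1600) = 0
  disc = (11/10)² − 4·(1/4)·(-2553/1600) = 4489/1600 ; √disc = 67/40
  v_R = (−(11/10) + 67/40) / (2·(1/4)) = 23/20 m/s
check:
stop time T_s = (23/20)/2 = 0.5750 s
robot covers v_R·T_r = 1.1500·0.3000 = 0.3450 m before braking
robot covers 1.1500·0.5750 − ½·2.0000·0.5750² = 0.3306 m while stopping
human over T_r+T_s: 1.6000·(0.3000+0.5750) = 1.4000 m
C+Z_d+Z_r = 0.0200+0.0000+0.1000 = 0.1200 m
sum ≈ 0.3450+0.3306+1.4000+0.1200 ≈ 2.1956 m = S ✓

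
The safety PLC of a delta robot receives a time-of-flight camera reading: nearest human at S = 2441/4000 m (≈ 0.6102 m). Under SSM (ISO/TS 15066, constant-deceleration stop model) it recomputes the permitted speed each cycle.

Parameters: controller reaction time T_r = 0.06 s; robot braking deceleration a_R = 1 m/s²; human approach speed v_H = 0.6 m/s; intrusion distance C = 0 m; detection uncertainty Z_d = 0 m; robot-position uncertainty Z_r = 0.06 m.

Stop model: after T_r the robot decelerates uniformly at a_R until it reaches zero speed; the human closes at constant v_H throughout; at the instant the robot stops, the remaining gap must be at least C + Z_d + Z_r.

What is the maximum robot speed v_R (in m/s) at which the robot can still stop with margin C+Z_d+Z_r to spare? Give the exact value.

at the boundary: (1/2)·v² + (33/50)·v + (-2057/4000) = 0
  disc = (33/50)² − 4·(1/2)·(-2057/4000) = 14641/10000 ; √disc = 121/100
  v_R = (−(33/50) + 121/100) / (2·(1/2)) = 11/20 m/s
check:
braking lasts T_s = (11/20)/1 = 0.5500 s
robot covers v_R·T_r = 0.5500·0.0600 = 0.0330 m before braking
robot under decel: 0.5500²/(2·1.0000) = 0.1512 m
human closes 0.6000·0.6100 = 0.3660 m
C+Z_d+Z_r = 0.0000+0.0000+0.0600 = 0.0600 m
sum ≈ 0.0330+0.1512+0.3660+0.0600 ≈ 0.6102 m = S ✓

v_R_max = 11/20 m/s = 0.5500 m/s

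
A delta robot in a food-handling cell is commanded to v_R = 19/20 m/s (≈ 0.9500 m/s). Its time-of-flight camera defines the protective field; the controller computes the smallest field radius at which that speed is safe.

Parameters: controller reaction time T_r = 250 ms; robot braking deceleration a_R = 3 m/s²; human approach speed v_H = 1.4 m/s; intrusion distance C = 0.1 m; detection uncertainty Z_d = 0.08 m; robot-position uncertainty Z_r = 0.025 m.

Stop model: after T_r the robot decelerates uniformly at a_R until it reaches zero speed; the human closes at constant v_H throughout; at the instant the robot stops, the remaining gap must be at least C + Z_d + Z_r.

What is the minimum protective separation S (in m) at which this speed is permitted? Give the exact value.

S_min = 1109/800 m = 1.3862 m

braking lasts T_s = (19/20)/3 = 0.3167 s
robot in T_r: 0.9500·0.2500 = 0.2375 m
braking distance = 0.9500²/(2·3.0000) = 0.1504 m
human closes 1.4000·0.5667 = 0.7933 m
residual clearance needed = 0.1000+0.0800+0.0250 = 0.2050 m
S_min ≈ 0.2375+0.1504+0.7933+0.2050  ⇒  S_min = 1109/800 m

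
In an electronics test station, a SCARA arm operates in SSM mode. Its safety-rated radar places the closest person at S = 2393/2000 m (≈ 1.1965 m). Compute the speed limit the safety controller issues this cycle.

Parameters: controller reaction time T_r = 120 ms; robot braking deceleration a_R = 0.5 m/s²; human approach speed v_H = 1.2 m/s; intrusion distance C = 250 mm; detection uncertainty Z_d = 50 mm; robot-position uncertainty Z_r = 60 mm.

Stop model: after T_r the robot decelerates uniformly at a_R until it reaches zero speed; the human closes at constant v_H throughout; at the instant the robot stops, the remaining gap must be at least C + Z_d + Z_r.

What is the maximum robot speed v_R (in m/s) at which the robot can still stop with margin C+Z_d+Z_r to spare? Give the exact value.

at the boundary: (1)·v² + (63/25)·v + (-277/400) = 0
  disc = (63/25)² − 4·(1)·(-277/400) = 22801/2500 ; √disc = 151/50
  v_R = (−(63/25) + 151/50) / (2·(1)) = 1/4 m/s
check:
stop time T_s = (1/4)/(1/2) = 0.5000 s
robot in T_r: 0.2500·0.1200 = 0.0300 m
robot under decel: 0.2500²/(2·0.5000) = 0.0625 m
human closes 1.2000·0.6200 = 0.7440 m
margins: 0.2500+0.0500+0.0600 = 0.3600 m
sum ≈ 0.0300+0.0625+0.7440+0.3600 ≈ 1.1965 m = S ✓

v_R_max = 1/4 m/s = 0.2500 m/s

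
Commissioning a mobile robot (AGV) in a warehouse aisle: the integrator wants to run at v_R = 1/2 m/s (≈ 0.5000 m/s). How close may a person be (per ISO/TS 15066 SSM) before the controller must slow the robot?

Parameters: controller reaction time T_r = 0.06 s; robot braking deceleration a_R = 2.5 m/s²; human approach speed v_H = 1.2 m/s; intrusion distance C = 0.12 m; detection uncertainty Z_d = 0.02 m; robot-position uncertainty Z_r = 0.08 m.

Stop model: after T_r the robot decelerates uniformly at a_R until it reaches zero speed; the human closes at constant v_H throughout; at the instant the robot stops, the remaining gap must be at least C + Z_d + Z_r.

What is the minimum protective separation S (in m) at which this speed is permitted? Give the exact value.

braking lasts T_s = (1/2)/(5/2) = 0.2000 s
robot in T_r: 0.5000·0.0600 = 0.0300 m
robot covers 0.5000·0.2000 − ½·2.5000·0.2000² = 0.0500 m while stopping
human over T_r+T_s: 1.2000·(0.0600+0.2000) = 0.3120 m
margins: 0.1200+0.0200+0.0800 = 0.2200 m
S_min ≈ 0.0300+0.0500+0.3120+0.2200  ⇒  S_min = 153/250 m

S_min = 153/250 m = 0.6120 m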